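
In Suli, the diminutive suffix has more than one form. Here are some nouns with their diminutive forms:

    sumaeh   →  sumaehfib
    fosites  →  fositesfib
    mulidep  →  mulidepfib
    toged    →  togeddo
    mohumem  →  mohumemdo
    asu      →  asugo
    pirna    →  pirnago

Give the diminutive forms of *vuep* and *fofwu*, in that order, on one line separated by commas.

The alternation tracks the final sound of the stem — -fib when the stem ends in a voiceless consonant (*sumaeh*, *fosites*, *mulidep*); -do when the stem ends in a voiced consonant (*toged*, *mohumem*); -go when the stem ends in a vowel (*asu*, *pirna*).
*vuep* — final sound /p/ (a voiceless consonant) → -fib → *vuepfib*.
*fofwu* — final sound /u/ (a vowel) → -go → *fofwugo*.

vuepfib, fofwugo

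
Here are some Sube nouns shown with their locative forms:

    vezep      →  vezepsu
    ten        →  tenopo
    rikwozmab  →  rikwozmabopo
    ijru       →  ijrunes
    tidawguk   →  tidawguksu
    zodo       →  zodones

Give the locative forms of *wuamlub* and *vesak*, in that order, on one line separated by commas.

wuamlubopo, vesaksu

The pattern is voicing of the final sound: -su when the stem ends in a voiceless consonant (*vezep*, *tidawguk*); -opo when the stem ends in a voiced consonant (*ten*, *rikwozmab*); -nes when the stem ends in a vowel (*ijru*, *zodo*).
Since the final sound of *wuamlub* is /b/ (a voiced consonant), it takes -opo, giving *wuamlubopo*.
Since the final sound of *vesak* is /k/ (a voiceless consonant), it takes -su, giving *vesaksu*.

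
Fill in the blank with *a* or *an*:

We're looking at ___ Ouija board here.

a

The indefinite article is chosen by the initial *sound* of the following word, not its spelling.
*Ouija* begins with the sound /wiː/ (pronounced /ˈwiːdʒə/) — a consonant sound.
So the article is *a*: We're looking at a Ouija board here.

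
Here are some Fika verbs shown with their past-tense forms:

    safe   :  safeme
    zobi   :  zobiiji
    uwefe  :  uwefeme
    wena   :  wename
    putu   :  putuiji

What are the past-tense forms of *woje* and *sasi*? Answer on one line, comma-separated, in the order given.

wojeme, sasiiji

The alternation tracks the last vowel of the stem — -iji when the last vowel of the stem is a high vowel (*zobi*, *putu*); -me when the last vowel of the stem is a non-high vowel (*safe*, *uwefe*, *wena*).
*woje* — last vowel /e/ (a non-high vowel) → -me → *wojeme*.
*sasi*: last vowel = /i/, a high vowel → -iji → *sasiiji*.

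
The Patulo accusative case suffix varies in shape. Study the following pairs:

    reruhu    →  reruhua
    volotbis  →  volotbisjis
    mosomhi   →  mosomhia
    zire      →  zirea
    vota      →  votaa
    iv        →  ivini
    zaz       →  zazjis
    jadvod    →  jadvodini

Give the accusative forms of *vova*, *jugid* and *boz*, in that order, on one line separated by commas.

vovaa, jugidini, bozjis

The suffix is conditioned by the final sound: -jis when the stem ends in a sibilant (*volotbis*, *zaz*); -ini when the stem ends in a non-sibilant consonant (*iv*, *jadvod*); -a when the stem ends in a vowel (*reruhu*, *mosomhi*, *zire*, *vota*).
*vova*: final sound = /a/, a vowel → -a → *vovaa*.
The final sound of *jugid* is /d/, which is a non-sibilant consonant, so the suffix is -ini, giving *jugidini*.
The final sound of *boz* is /z/, which is a sibilant, so the suffix is -jis, giving *bozjis*.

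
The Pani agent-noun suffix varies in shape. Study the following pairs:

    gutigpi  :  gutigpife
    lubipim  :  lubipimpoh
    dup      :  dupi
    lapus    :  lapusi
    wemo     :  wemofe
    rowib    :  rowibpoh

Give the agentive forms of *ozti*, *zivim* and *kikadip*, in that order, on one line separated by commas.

The alternation tracks the final sound of the stem — -i when the stem ends in a voiceless consonant (*dup*, *lapus*); -poh when the stem ends in a voiced consonant (*lubipim*, *rowib*); -fe when the stem ends in a vowel (*gutigpi*, *wemo*).
The final sound of *ozti* is /i/, which is a vowel, so the suffix is -fe, giving *oztife*.
The final sound of *zivim* is /m/, which is a voiced consonant, so the suffix is -poh, giving *zivimpoh*.
*kikadip*: final sound = /p/, a voiceless consonant → -i → *kikadipi*.

oztife, zivimpoh, kikadipi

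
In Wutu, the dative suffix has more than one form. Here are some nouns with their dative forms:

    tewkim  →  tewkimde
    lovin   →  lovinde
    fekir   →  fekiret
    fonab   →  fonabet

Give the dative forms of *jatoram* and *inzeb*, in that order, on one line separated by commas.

jatoramde, inzebet

Looking at the final consonant of each stem: -de when the stem ends in a nasal (*tewkim*, *lovin*); -et when the stem ends in a non-nasal consonant (*fekir*, *fonab*).
The final consonant of *jatoram* is /m/, which is a nasal, so the suffix is -de, giving *jatoramde*.
The final consonant of *inzeb* is /b/, which is non-nasal, so the suffix is -et, giving *inzebet*.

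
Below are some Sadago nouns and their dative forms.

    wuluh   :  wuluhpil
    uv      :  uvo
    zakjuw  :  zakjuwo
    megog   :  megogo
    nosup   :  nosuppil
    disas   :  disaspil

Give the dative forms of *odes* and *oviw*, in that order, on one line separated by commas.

odespil, oviwo

Looking at the final consonant of each stem: -pil when the stem ends in a voiceless consonant (*wuluh*, *nosup*, *disas*); -o when the stem ends in a voiced consonant (*uv*, *zakjuw*, *megog*).
The final consonant of *odes* is /s/, which is voiceless, so the suffix is -pil, giving *odespil*.
*oviw* — final consonant /w/ (voiced) → -o → *oviwo*.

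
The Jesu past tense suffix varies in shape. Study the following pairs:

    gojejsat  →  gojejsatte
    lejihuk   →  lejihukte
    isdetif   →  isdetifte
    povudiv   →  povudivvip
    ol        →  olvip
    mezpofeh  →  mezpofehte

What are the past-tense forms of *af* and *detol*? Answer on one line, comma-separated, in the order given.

Looking at the final consonant of each stem: -te when the stem ends in a voiceless consonant (*gojejsat*, *lejihuk*, *isdetif*, *mezpofeh*); -vip when the stem ends in a voiced consonant (*povudiv*, *ol*).
*af*: final consonant = /f/, voiceless → -te → *afte*.
Since the final consonant of *detol* is /l/ (voiced), it takes -vip, giving *detolvip*.

afte, detolvip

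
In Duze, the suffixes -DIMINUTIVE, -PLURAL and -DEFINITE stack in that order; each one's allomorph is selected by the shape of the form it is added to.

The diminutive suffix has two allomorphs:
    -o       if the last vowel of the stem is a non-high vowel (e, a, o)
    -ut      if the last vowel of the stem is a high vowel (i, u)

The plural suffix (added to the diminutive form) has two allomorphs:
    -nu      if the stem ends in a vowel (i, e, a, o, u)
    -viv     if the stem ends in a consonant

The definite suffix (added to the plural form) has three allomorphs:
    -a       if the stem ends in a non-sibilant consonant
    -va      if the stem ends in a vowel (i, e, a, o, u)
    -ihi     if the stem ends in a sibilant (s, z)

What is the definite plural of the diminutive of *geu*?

geuutviva

*geu*: last vowel = /u/, a high vowel → -ut → *geuut*.
The diminutive form *geuut* — final sound /t/ (a consonant) → -viv → *geuutviv*.
The final sound of the plural form *geuutviv* is /v/, which is a non-sibilant consonant, so the definite suffix is -a, giving *geuutviva*.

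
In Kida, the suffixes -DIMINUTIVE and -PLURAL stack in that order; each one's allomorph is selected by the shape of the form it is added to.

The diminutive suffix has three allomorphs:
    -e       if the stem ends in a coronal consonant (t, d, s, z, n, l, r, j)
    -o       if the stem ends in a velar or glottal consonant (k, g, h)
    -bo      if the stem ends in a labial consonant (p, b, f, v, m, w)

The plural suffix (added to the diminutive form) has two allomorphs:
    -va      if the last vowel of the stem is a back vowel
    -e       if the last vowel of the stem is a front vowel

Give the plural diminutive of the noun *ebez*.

The final consonant of *ebez* is /z/, which is coronal, so the diminutive suffix is -e, giving *ebeze*.
The last vowel of the diminutive form *ebeze* is /e/, which is a front vowel, so the plural suffix is -e, giving *ebezee*.

ebezee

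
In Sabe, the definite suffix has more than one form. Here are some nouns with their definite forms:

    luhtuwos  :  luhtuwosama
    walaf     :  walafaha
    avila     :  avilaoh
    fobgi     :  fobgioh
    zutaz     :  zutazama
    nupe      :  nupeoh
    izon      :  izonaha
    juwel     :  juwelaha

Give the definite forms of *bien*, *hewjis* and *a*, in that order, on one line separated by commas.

bienaha, hewjisama, aoh

Looking at the final sound of each stem: -ama when the stem ends in a sibilant (*luhtuwos*, *zutaz*); -aha when the stem ends in a non-sibilant consonant (*walaf*, *izon*, *juwel*); -oh when the stem ends in a vowel (*avila*, *fobgi*, *nupe*).
*bien*: final sound = /n/, a non-sibilant consonant → -aha → *bienaha*.
*hewjis* — final sound /s/ (a sibilant) → -ama → *hewjisama*.
*a*: final sound = /a/, a vowel → -oh → *aoh*.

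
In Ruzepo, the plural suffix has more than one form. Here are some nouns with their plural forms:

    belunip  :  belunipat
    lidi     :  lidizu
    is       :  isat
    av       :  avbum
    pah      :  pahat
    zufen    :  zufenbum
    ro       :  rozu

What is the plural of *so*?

The alternation tracks the final sound of the stem — -at when the stem ends in a voiceless consonant (*belunip*, *is*, *pah*); -bum when the stem ends in a voiced consonant (*av*, *zufen*); -zu when the stem ends in a vowel (*lidi*, *ro*).
Since the final sound of *so* is /o/ (a vowel), it takes -zu, giving *sozu*.

sozu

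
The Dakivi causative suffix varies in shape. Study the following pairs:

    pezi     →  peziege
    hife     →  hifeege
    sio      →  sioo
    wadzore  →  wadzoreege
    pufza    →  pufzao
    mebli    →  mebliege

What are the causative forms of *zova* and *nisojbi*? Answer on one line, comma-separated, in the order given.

The pattern is front/back vowel harmony: -ege when the last vowel of the stem is a front vowel (*pezi*, *hife*, *wadzore*, *mebli*); -o when the last vowel of the stem is a back vowel (*sio*, *pufza*).
*zova*: last vowel = /a/, a back vowel → -o → *zovao*.
*nisojbi*: last vowel = /i/, a front vowel → -ege → *nisojbiege*.

zovao, nisojbiege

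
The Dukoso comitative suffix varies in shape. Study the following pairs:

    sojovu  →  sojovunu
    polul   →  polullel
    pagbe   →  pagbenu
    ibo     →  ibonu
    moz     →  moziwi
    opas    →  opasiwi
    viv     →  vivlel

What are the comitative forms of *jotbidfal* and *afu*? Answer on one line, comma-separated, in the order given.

jotbidfallel, afunu

The alternation tracks the final sound of the stem — -iwi when the stem ends in a sibilant (*moz*, *opas*); -lel when the stem ends in a non-sibilant consonant (*polul*, *viv*); -nu when the stem ends in a vowel (*sojovu*, *pagbe*, *ibo*).
The final sound of *jotbidfal* is /l/, which is a non-sibilant consonant, so the suffix is -lel, giving *jotbidfallel*.
Since the final sound of *afu* is /u/ (a vowel), it takes -nu, giving *afunu*.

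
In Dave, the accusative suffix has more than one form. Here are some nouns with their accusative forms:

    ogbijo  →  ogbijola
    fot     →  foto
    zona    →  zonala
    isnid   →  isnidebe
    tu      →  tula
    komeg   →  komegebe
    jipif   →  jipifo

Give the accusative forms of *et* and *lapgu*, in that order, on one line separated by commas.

The pattern is voicing of the final sound: -o when the stem ends in a voiceless consonant (*fot*, *jipif*); -ebe when the stem ends in a voiced consonant (*isnid*, *komeg*); -la when the stem ends in a vowel (*ogbijo*, *zona*, *tu*).
*et*: final sound = /t/, a voiceless consonant → -o → *eto*.
*lapgu* — final sound /u/ (a vowel) → -la → *lapgula*.

eto, lapgula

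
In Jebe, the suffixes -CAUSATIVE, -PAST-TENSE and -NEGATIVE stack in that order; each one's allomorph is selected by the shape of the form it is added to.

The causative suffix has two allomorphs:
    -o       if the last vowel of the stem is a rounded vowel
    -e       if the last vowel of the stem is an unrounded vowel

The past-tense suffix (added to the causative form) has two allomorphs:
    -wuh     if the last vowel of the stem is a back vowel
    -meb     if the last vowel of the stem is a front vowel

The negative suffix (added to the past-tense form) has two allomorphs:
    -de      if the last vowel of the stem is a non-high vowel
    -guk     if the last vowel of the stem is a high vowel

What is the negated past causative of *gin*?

*gin* — last vowel /i/ (an unrounded vowel) → -e → *gine*.
The last vowel of the causative form *gine* is /e/, which is a front vowel, so the past-tense suffix is -meb, giving *ginemeb*.
The last vowel of the past-tense form *ginemeb* is /e/, which is a non-high vowel, so the negative suffix is -de, giving *ginemebde*.

ginemebde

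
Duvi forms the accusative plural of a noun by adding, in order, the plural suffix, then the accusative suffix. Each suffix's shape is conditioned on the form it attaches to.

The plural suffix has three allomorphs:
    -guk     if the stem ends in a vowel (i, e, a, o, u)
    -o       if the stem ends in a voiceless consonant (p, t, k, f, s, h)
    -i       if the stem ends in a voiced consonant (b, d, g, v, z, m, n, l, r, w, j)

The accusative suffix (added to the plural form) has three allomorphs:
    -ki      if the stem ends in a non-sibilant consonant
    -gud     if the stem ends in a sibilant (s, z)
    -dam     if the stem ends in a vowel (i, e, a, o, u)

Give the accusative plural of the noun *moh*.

mohodam

Since the final sound of *moh* is /h/ (a voiceless consonant), it takes -o, giving *moho*.
Since the final sound of the plural form *moho* is /o/ (a vowel), it takes -dam, giving *mohodam*.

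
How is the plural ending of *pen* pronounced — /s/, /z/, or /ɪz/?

/z/

The stem *pen* ends in a voiced non-sibilant sound.
The plural suffix surfaces as /ɪz/ after sibilants, /s/ after other voiceless consonants, and /z/ after other voiced sounds.
So the plural -s on *pen* is pronounced /z/.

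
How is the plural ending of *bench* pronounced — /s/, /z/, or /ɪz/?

/ɪz/

The stem *bench* ends in a sibilant (/s, z, ʃ, ʒ, tʃ, dʒ/).
The plural suffix surfaces as /ɪz/ after sibilants, /s/ after other voiceless consonants, and /z/ after other voiced sounds.
So the plural -s on *bench* is pronounced /ɪz/.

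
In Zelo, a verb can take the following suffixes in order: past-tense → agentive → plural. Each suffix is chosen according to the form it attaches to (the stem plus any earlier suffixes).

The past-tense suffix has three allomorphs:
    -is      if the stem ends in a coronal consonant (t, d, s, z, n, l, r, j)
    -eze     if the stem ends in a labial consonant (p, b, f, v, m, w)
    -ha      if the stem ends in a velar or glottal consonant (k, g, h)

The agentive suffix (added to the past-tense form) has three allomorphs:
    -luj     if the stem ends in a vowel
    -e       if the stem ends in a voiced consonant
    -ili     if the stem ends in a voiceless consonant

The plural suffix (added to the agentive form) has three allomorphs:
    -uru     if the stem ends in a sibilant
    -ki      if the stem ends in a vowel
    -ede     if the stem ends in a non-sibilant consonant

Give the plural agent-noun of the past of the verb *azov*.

azovezelujede

*azov* — final consonant /v/ (labial) → -eze → *azoveze*.
The final sound of the past-tense form *azoveze* is /e/, which is a vowel, so the agentive suffix is -luj, giving *azovezeluj*.
Since the final sound of the agentive form *azovezeluj* is /j/ (a non-sibilant consonant), it takes -ede, giving *azovezelujede*.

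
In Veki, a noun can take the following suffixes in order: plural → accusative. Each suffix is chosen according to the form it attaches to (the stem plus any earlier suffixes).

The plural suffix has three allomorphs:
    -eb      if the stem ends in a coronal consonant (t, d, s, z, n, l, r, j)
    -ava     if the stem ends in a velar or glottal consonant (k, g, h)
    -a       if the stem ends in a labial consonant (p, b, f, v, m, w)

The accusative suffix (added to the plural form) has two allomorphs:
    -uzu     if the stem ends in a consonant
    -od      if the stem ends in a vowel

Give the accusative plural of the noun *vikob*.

Since the final consonant of *vikob* is /b/ (labial), it takes -a, giving *vikoba*.
Since the final sound of the plural form *vikoba* is /a/ (a vowel), it takes -od, giving *vikobaod*.

vikobaod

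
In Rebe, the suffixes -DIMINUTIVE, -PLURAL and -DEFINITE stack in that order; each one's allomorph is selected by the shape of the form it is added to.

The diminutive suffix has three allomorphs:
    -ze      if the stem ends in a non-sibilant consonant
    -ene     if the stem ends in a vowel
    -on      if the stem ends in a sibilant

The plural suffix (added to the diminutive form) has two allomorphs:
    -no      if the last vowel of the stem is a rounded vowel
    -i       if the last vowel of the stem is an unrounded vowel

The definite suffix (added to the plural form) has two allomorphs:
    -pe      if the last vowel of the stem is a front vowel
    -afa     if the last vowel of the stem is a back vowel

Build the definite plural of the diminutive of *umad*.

umadzeipe

Since the final sound of *umad* is /d/ (a non-sibilant consonant), it takes -ze, giving *umadze*.
The last vowel of the diminutive form *umadze* is /e/, which is an unrounded vowel, so the plural suffix is -i, giving *umadzei*.
The plural form *umadzei* — last vowel /i/ (a front vowel) → -pe → *umadzeipe*.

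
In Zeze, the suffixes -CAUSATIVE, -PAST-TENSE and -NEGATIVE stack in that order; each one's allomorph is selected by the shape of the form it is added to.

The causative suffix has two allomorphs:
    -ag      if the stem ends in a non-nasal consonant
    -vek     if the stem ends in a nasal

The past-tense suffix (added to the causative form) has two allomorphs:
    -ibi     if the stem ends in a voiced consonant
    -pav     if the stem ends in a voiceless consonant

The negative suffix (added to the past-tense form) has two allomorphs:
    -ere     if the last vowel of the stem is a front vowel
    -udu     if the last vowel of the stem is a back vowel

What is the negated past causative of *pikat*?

*pikat* — final consonant /t/ (non-nasal) → -ag → *pikatag*.
The final consonant of the causative form *pikatag* is /g/, which is voiced, so the past-tense suffix is -ibi, giving *pikatagibi*.
Since the last vowel of the past-tense form *pikatagibi* is /i/ (a front vowel), it takes -ere, giving *pikatagibiere*.

pikatagibiere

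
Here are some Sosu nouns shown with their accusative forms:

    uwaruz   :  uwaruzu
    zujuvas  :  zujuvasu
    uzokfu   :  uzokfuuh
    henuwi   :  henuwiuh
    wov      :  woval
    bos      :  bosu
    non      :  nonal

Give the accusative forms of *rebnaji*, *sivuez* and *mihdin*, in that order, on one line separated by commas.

rebnajiuh, sivuezu, mihdinal

The alternation tracks the final sound of the stem — -u when the stem ends in a sibilant (*uwaruz*, *zujuvas*, *bos*); -al when the stem ends in a non-sibilant consonant (*wov*, *non*); -uh when the stem ends in a vowel (*uzokfu*, *henuwi*).
*rebnaji*: final sound = /i/, a vowel → -uh → *rebnajiuh*.
*sivuez*: final sound = /z/, a sibilant → -u → *sivuezu*.
Since the final sound of *mihdin* is /n/ (a non-sibilant consonant), it takes -al, giving *mihdinal*.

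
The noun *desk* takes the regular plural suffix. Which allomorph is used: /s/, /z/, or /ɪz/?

/s/

The stem *desk* ends in a voiceless non-sibilant consonant.
The plural suffix surfaces as /ɪz/ after sibilants, /s/ after other voiceless consonants, and /z/ after other voiced sounds.
So the plural -s on *desk* is pronounced /s/.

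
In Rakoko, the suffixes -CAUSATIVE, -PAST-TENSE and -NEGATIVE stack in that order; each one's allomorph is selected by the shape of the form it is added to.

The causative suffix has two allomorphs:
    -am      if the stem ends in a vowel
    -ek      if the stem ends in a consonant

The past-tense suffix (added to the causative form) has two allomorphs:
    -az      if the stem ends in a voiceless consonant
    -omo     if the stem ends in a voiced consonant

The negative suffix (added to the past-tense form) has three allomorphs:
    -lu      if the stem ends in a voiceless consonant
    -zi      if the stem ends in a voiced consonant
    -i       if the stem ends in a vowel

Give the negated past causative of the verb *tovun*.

tovunekazzi

Since the final sound of *tovun* is /n/ (a consonant), it takes -ek, giving *tovunek*.
The causative form *tovunek* — final consonant /k/ (voiceless) → -az → *tovunekaz*.
The final sound of the past-tense form *tovunekaz* is /z/, which is a voiced consonant, so the negative suffix is -zi, giving *tovunekazzi*.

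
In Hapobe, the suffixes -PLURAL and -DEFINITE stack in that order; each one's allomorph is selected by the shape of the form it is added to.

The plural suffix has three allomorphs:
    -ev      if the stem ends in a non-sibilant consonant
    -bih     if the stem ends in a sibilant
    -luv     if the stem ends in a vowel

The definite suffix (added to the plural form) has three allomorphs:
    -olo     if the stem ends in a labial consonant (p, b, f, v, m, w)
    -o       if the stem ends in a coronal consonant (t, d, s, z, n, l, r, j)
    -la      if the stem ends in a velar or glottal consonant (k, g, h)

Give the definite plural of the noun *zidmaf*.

*zidmaf* — final sound /f/ (a non-sibilant consonant) → -ev → *zidmafev*.
The final consonant of the plural form *zidmafev* is /v/, which is labial, so the definite suffix is -olo, giving *zidmafevolo*.

zidmafevolo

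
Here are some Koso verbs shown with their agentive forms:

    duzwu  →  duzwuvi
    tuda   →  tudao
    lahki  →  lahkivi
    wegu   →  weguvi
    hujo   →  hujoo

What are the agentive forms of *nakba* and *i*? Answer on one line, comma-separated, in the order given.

nakbao, ivi

The pattern is height harmony: -vi when the last vowel of the stem is a high vowel (*duzwu*, *lahki*, *wegu*); -o when the last vowel of the stem is a non-high vowel (*tuda*, *hujo*).
*nakba* — last vowel /a/ (a non-high vowel) → -o → *nakbao*.
The last vowel of *i* is /i/, which is a high vowel, so the suffix is -vi, giving *ivi*.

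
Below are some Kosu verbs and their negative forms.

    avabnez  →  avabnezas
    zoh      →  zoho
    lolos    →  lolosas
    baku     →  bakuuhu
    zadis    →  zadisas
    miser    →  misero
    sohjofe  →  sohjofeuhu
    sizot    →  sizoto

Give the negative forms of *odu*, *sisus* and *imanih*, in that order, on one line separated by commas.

oduuhu, sisusas, imaniho

The suffix is conditioned by the final sound: -as when the stem ends in a sibilant (*avabnez*, *lolos*, *zadis*); -o when the stem ends in a non-sibilant consonant (*zoh*, *miser*, *sizot*); -uhu when the stem ends in a vowel (*baku*, *sohjofe*).
Since the final sound of *odu* is /u/ (a vowel), it takes -uhu, giving *oduuhu*.
*sisus* — final sound /s/ (a sibilant) → -as → *sisusas*.
*imanih*: final sound = /h/, a non-sibilant consonant → -o → *imaniho*.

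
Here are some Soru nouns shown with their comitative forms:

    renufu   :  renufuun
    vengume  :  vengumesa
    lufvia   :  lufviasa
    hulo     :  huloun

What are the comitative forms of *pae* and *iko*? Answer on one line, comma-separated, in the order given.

Looking at the last vowel of each stem: -un when the last vowel of the stem is a rounded vowel (*renufu*, *hulo*); -sa when the last vowel of the stem is an unrounded vowel (*vengume*, *lufvia*).
*pae* — last vowel /e/ (an unrounded vowel) → -sa → *paesa*.
*iko*: last vowel = /o/, a rounded vowel → -un → *ikoun*.

paesa, ikoun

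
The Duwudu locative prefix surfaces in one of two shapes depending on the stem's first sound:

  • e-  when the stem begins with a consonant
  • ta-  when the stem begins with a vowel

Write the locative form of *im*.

taim

The first sound of *im* is /i/, which is a vowel, so the prefix is ta-, giving *taim*.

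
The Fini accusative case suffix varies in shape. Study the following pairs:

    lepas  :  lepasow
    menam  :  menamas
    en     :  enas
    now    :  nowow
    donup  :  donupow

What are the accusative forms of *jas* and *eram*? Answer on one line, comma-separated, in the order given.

jasow, eramas

The pattern is nasality of the final consonant: -as when the stem ends in a nasal (*menam*, *en*); -ow when the stem ends in a non-nasal consonant (*lepas*, *now*, *donup*).
*jas* — final consonant /s/ (non-nasal) → -ow → *jasow*.
*eram* — final consonant /m/ (a nasal) → -as → *eramas*.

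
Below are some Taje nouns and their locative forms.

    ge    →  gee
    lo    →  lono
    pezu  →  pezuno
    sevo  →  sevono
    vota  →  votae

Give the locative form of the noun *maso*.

masono

The alternation tracks the last vowel of the stem — -no when the last vowel of the stem is a rounded vowel (*lo*, *pezu*, *sevo*); -e when the last vowel of the stem is an unrounded vowel (*ge*, *vota*).
The last vowel of *maso* is /o/, which is a rounded vowel, so the suffix is -no, giving *masono*.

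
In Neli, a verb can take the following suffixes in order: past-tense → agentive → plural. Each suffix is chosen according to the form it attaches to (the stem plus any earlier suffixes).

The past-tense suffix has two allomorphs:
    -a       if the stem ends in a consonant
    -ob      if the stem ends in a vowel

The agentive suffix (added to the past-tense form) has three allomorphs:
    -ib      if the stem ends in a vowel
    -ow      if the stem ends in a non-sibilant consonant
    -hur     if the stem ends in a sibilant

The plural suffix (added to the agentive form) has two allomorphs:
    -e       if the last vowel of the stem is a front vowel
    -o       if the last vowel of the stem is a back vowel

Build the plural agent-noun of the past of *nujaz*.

*nujaz*: final sound = /z/, a consonant → -a → *nujaza*.
The past-tense form *nujaza*: final sound = /a/, a vowel → -ib → *nujazaib*.
The agentive form *nujazaib*: last vowel = /i/, a front vowel → -e → *nujazaibe*.

nujazaibe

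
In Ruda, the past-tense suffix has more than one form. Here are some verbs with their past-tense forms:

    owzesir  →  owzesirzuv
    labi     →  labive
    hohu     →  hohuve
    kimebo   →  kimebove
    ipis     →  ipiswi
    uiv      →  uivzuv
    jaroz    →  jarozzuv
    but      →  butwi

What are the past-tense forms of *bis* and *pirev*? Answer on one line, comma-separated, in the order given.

Looking at the final sound of each stem: -wi when the stem ends in a voiceless consonant (*ipis*, *but*); -zuv when the stem ends in a voiced consonant (*owzesir*, *uiv*, *jaroz*); -ve when the stem ends in a vowel (*labi*, *hohu*, *kimebo*).
Since the final sound of *bis* is /s/ (a voiceless consonant), it takes -wi, giving *biswi*.
The final sound of *pirev* is /v/, which is a voiced consonant, so the suffix is -zuv, giving *pirevzuv*.

biswi, pirevzuv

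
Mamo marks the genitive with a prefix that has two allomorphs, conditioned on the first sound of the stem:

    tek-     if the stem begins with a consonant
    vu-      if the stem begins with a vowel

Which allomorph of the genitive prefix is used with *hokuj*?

tek-

The first sound of *hokuj* is /h/, which is a consonant, so the prefix is tek-.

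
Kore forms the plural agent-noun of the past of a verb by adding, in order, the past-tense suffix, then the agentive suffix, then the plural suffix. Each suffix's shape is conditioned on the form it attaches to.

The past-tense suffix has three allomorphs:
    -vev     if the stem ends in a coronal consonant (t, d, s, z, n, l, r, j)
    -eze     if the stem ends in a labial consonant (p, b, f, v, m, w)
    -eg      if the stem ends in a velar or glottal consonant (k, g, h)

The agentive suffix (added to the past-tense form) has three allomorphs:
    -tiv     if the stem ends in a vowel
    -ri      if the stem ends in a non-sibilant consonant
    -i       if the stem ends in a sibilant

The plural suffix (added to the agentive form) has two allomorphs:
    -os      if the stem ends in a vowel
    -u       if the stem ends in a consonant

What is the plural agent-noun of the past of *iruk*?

irukegrios

Since the final consonant of *iruk* is /k/ (velar/glottal), it takes -eg, giving *irukeg*.
The past-tense form *irukeg*: final sound = /g/, a non-sibilant consonant → -ri → *irukegri*.
The final sound of the agentive form *irukegri* is /i/, which is a vowel, so the plural suffix is -os, giving *irukegrios*.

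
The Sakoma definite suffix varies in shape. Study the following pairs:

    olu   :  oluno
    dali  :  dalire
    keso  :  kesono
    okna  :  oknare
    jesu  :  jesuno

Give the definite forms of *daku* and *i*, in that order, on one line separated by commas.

dakuno, ire

The alternation tracks the last vowel of the stem — -no when the last vowel of the stem is a rounded vowel (*olu*, *keso*, *jesu*); -re when the last vowel of the stem is an unrounded vowel (*dali*, *okna*).
*daku*: last vowel = /u/, a rounded vowel → -no → *dakuno*.
*i* — last vowel /i/ (an unrounded vowel) → -re → *ire*.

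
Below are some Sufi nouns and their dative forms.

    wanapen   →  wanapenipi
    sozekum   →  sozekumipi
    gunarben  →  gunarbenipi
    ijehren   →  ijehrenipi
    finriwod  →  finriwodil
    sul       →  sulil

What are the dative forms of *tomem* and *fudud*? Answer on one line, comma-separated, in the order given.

tomemipi, fududil

The suffix is conditioned by the final consonant: -ipi when the stem ends in a nasal (*wanapen*, *sozekum*, *gunarben*, *ijehren*); -il when the stem ends in a non-nasal consonant (*finriwod*, *sul*).
*tomem*: final consonant = /m/, a nasal → -ipi → *tomemipi*.
Since the final consonant of *fudud* is /d/ (non-nasal), it takes -il, giving *fududil*.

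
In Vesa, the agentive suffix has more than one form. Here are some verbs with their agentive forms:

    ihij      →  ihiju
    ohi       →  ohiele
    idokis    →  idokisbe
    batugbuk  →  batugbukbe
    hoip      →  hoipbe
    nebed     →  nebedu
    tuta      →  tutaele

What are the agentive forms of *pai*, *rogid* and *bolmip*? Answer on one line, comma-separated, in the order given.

paiele, rogidu, bolmipbe

The pattern is voicing of the final sound: -be when the stem ends in a voiceless consonant (*idokis*, *batugbuk*, *hoip*); -u when the stem ends in a voiced consonant (*ihij*, *nebed*); -ele when the stem ends in a vowel (*ohi*, *tuta*).
Since the final sound of *pai* is /i/ (a vowel), it takes -ele, giving *paiele*.
Since the final sound of *rogid* is /d/ (a voiced consonant), it takes -u, giving *rogidu*.
Since the final sound of *bolmip* is /p/ (a voiceless consonant), it takes -be, giving *bolmipbe*.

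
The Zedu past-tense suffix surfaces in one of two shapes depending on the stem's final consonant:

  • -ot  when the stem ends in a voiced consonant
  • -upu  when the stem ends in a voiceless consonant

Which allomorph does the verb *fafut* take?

-upu

The final consonant of *fafut* is /t/, which is voiceless, so the suffix is -upu.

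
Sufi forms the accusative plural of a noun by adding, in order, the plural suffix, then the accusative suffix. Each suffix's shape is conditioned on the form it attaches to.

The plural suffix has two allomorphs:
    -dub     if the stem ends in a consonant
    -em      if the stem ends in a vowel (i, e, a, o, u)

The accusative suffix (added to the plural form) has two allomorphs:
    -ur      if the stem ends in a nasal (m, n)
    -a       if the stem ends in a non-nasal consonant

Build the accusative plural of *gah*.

The final sound of *gah* is /h/, which is a consonant, so the plural suffix is -dub, giving *gahdub*.
Since the final consonant of the plural form *gahdub* is /b/ (non-nasal), it takes -a, giving *gahduba*.

gahduba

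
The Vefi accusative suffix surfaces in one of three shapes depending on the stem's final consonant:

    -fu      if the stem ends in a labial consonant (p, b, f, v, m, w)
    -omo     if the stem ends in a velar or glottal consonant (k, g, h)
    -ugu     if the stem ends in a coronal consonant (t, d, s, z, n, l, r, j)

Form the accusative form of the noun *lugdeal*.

The final consonant of *lugdeal* is /l/, which is coronal, so the suffix is -ugu, giving *lugdealugu*.

lugdealugu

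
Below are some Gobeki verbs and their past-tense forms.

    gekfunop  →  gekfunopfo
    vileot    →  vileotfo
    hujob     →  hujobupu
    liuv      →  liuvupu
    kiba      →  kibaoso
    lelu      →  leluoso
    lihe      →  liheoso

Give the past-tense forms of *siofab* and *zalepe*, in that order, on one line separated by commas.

siofabupu, zalepeoso

The alternation tracks the final sound of the stem — -fo when the stem ends in a voiceless consonant (*gekfunop*, *vileot*); -upu when the stem ends in a voiced consonant (*hujob*, *liuv*); -oso when the stem ends in a vowel (*kiba*, *lelu*, *lihe*).
*siofab* — final sound /b/ (a voiced consonant) → -upu → *siofabupu*.
*zalepe* — final sound /e/ (a vowel) → -oso → *zalepeoso*.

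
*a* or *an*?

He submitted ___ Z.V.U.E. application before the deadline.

a

The indefinite article is chosen by the initial *sound* of the following word, not its spelling.
The initialism *Z.V.U.E.* is read letter by letter; the first letter, Z, is pronounced /ziː/, which begins with a consonant sound.
So the article is *a*: He submitted a Z.V.U.E. application before the deadline.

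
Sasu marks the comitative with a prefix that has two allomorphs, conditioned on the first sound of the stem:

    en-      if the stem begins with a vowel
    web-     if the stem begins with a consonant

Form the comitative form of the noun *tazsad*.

webtazsad

*tazsad*: first sound = /t/, a consonant → web- → *webtazsad*.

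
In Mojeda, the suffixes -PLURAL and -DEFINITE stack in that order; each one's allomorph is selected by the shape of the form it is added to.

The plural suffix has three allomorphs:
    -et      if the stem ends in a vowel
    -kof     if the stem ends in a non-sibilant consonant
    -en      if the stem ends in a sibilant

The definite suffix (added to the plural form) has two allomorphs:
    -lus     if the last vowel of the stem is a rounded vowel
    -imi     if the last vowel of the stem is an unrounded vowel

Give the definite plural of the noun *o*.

oetimi

The final sound of *o* is /o/, which is a vowel, so the plural suffix is -et, giving *oet*.
Since the last vowel of the plural form *oet* is /e/ (an unrounded vowel), it takes -imi, giving *oetimi*.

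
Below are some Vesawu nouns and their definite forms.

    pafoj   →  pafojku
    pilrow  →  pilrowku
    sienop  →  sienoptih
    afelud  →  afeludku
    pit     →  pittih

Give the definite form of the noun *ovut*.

ovuttih

The suffix is conditioned by the final consonant: -tih when the stem ends in a voiceless consonant (*sienop*, *pit*); -ku when the stem ends in a voiced consonant (*pafoj*, *pilrow*, *afelud*).
The final consonant of *ovut* is /t/, which is voiceless, so the suffix is -tih, giving *ovuttih*.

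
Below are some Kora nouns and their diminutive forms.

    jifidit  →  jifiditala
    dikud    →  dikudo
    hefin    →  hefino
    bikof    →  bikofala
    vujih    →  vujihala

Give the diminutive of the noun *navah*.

navahala

The alternation tracks the final consonant of the stem — -ala when the stem ends in a voiceless consonant (*jifidit*, *bikof*, *vujih*); -o when the stem ends in a voiced consonant (*dikud*, *hefin*).
Since the final consonant of *navah* is /h/ (voiceless), it takes -ala, giving *navahala*.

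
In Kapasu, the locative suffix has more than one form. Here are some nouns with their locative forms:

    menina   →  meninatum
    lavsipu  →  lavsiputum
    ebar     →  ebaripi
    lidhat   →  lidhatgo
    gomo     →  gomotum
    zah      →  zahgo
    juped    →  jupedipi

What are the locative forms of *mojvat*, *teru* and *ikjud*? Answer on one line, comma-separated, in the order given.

mojvatgo, terutum, ikjudipi

Looking at the final sound of each stem: -go when the stem ends in a voiceless consonant (*lidhat*, *zah*); -ipi when the stem ends in a voiced consonant (*ebar*, *juped*); -tum when the stem ends in a vowel (*menina*, *lavsipu*, *gomo*).
The final sound of *mojvat* is /t/, which is a voiceless consonant, so the suffix is -go, giving *mojvatgo*.
*teru* — final sound /u/ (a vowel) → -tum → *terutum*.
*ikjud* — final sound /d/ (a voiced consonant) → -ipi → *ikjudipi*.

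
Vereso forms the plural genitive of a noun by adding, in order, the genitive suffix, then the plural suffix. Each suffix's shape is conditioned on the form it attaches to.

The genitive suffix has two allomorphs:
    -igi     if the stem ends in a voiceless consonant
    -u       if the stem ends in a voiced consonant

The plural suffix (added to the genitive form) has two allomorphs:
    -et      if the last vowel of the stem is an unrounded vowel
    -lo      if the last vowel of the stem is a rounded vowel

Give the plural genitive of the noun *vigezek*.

vigezekigiet

The final consonant of *vigezek* is /k/, which is voiceless, so the genitive suffix is -igi, giving *vigezekigi*.
The genitive form *vigezekigi* — last vowel /i/ (an unrounded vowel) → -et → *vigezekigiet*.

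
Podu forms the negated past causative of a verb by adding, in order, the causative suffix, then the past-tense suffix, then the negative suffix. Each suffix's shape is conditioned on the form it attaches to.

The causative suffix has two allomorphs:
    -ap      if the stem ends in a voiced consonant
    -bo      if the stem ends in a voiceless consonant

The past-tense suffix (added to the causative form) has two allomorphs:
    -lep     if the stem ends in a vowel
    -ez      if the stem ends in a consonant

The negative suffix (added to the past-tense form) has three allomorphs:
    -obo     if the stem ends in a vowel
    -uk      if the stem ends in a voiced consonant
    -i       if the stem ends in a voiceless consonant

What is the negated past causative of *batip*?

batipbolepi

Since the final consonant of *batip* is /p/ (voiceless), it takes -bo, giving *batipbo*.
The causative form *batipbo* — final sound /o/ (a vowel) → -lep → *batipbolep*.
The past-tense form *batipbolep* — final sound /p/ (a voiceless consonant) → -i → *batipbolepi*.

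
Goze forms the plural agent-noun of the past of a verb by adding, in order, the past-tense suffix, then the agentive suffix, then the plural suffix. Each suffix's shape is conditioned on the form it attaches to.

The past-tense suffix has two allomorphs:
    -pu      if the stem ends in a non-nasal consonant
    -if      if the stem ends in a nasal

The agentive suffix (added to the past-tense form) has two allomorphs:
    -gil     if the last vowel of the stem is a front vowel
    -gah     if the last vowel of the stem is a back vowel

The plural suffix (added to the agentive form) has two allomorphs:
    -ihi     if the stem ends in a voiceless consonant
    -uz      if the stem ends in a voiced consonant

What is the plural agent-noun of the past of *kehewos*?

Since the final consonant of *kehewos* is /s/ (non-nasal), it takes -pu, giving *kehewospu*.
The past-tense form *kehewospu*: last vowel = /u/, a back vowel → -gah → *kehewospugah*.
The final consonant of the agentive form *kehewospugah* is /h/, which is voiceless, so the plural suffix is -ihi, giving *kehewospugahihi*.

kehewospugahihi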